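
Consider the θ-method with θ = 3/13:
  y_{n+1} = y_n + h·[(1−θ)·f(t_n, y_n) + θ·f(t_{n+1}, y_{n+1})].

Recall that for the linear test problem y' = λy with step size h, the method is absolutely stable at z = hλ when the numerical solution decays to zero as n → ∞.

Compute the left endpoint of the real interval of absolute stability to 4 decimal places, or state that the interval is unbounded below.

With y'=λy (z=hλ):
  y_{n+1} = y_n + z·[10/13·y_n + 3/13·y_{n+1}] ⇒ (1 − 3/13z)y_{n+1} = (1 + 10/13z)y_n
  R(z) = (1 + 10/13z)/(1 − 3/13z).

Need |R(x)|<1, x<0.
x=-0.88: |R|=0.2685
R=−1: 1+10/13x = −1+3/13x ⇒ -7/13x=2 ⇒ x=2/(-7/13)=-3.7143
Confirm numerically:
  x=-3.359: |R|=0.89223 <1
  x=-2.117: |R|=0.42220 <1
  x=-1.943: |R|=0.34149 <1
  x=-1.820: |R|=0.28169 <1
  x=-4.090: |R|=1.10408 >1
  x=-3.939: |R|=1.06338 >1
So |R|<1 on (-3.7143, 0).

z* = -3.7143.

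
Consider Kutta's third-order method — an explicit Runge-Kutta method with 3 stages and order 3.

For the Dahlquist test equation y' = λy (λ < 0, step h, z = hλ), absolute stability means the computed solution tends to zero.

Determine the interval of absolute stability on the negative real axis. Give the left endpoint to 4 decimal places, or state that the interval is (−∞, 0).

With y'=λy (z=hλ):
  order 3, 3-stage ⇒ R(z)=1+z+z^2/2+z^3/6
  (e.g. R(-1.75)=-0.11198, |R|=0.11198)

Find x<0 with |R(x)|<1.
x=-1.75: |R|=0.1120
|R(-2.6)|=1.1493 |R(-1.48)|=0.0749 |R(-1.39)|=0.1284
Bisect:
  x_lo=-3.3186 |R|=2.9033  x_hi=-0.3094 |R|=0.7336
  mid=-1.81396 |R|=0.16352 →hi
  mid=-2.56625 |R|=1.09017 →lo
  mid=-2.19010 |R|=0.54265 →hi
  mid=-2.37818 |R|=0.79204 →hi
  mid=-2.47222 |R|=0.93460 →hi
  mid=-2.51924 |R|=1.01070 →lo
  mid=-2.49573 |R|=0.97224 →hi
  mid=-2.50748 |R|=0.99137 →hi
  mid=-2.51336 |R|=1.00101 →lo
  mid=-2.51042 |R|=0.99618 →hi
  ...
  [-2.51281,-2.51262] ⇒ x*=-2.5127
Stable set (-2.5127, 0).

z∈(-2.5127,0).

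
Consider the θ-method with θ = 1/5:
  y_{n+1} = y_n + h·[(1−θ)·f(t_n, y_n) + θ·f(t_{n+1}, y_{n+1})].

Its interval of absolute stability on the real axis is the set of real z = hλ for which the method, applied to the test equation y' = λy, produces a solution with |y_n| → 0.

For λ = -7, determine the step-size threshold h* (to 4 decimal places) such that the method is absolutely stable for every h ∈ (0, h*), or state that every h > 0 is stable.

On y'=λy, z=hλ:
  y_{n+1} = y_n + z·[4/5·y_n + 1/5·y_{n+1}] ⇒ (1 − 1/5z)y_{n+1} = (1 + 4/5z)y_n
  Hence R(z) = (1 + 4/5z)/(1 − 1/5z).

Need |R(x)|<1, x<0.
x=-1.68: |R|=0.2575
R=−1: 1+4/5x = −1+1/5x ⇒ -3/5x=2 ⇒ x=2/(-3/5)=-3.3333
Confirm numerically:
  x=-3.177: |R|=0.94264 <1
  x=-2.636: |R|=0.72603 <1
  x=-1.336: |R|=0.05429 <1
  x=-3.807: |R|=1.16135 >1
  x=-3.638: |R|=1.10581 >1
  x=-3.429: |R|=1.03405 >1
So |R|<1 on (-3.3333, 0).

(-3.3333,0); λ=-7 ⇒ h* = (10/3)/7 = 0.4762.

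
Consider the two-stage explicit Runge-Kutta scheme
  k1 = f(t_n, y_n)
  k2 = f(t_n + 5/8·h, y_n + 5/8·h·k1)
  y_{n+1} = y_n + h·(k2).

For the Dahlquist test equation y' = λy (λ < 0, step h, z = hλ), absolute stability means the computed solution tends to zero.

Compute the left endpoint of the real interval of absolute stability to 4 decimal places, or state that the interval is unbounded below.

left endpoint -1.6000.

Set f=λy, z=hλ:
  k1=λy_n ⇒ h·k1=z·y_n;  k2=λ(1+5/8z)y_n ⇒ h·k2=z(1+5/8z)y_n
  y_{n+1}/y_n = 1 + z(1+5/8z) = 1 + z + 5/8z²
  ⇒ R(z) = 1 + z + 5/8z².

Need |R(x)|<1, x<0.
x=-1.71: |R|=1.1176
R=1: x+5/8x²=0 ⇒ x=−8/5=-1.6000; min R=1−1/(4·5/8)=0.6000>−1
Confirm numerically:
  x=-1.500: |R|=0.90625 <1
  x=-1.251: |R|=0.72713 <1
  x=-0.943: |R|=0.61278 <1
  x=-1.964: |R|=1.44681 >1
  x=-1.914: |R|=1.37562 >1
  x=-1.768: |R|=1.18564 >1
So |R|<1 on (-1.6000, 0).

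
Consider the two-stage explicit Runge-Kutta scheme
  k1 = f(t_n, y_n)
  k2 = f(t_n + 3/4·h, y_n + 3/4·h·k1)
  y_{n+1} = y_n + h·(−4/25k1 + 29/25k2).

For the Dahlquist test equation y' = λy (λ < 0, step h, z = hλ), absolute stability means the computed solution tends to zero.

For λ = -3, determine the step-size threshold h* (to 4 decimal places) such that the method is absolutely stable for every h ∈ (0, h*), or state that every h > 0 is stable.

With y'=λy (z=hλ):
  k1=λy_n ⇒ h·k1=z·y_n;  k2=λ(1+3/4z)y_n ⇒ h·k2=z(1+3/4z)y_n
  y_{n+1}/y_n = 1 − 4/25z + 29/25z(1+3/4z) = 1 + z + 87/100z²
  Hence R(z) = 1 + z + 87/100z².

Find x<0 with |R(x)|<1.
x=-0.61: |R|=0.7137
R=1: x+87/100x²=0 ⇒ x=−100/87=-1.1494; min R=1−1/(4·87/100)=0.7126>−1
Confirm numerically:
  x=-0.929: |R|=0.82185 <1
  x=-0.851: |R|=0.77905 <1
  x=-0.601: |R|=0.71324 <1
  x=-1.577: |R|=1.58663 >1
  x=-1.549: |R|=1.53848 >1
So |R|<1 on (-1.1494, 0).

(-1.1494,0); λ=-3 ⇒ h* = (100/87)/3 = 0.3831.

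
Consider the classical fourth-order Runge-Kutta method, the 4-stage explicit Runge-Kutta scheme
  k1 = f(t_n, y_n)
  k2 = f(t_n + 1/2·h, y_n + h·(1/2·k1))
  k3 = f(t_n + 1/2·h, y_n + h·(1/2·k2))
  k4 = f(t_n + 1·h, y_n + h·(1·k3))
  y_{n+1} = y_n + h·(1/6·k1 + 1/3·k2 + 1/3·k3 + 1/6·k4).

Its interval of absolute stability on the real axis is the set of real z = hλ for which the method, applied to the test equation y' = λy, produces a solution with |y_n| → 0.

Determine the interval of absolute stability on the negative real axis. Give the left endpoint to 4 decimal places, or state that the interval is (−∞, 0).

On y'=λy, z=hλ:
  order 4, 4-stage ⇒ R(z)=1+z+z^2/2+z^3/6+z^4/24
  (e.g. R(-1.58)=0.27048, |R|=0.27048)

Find x<0 with |R(x)|<1.
x=-1.58: |R|=0.2705
|R(-2.92)|=1.2228 |R(-1.18)|=0.3231 |R(-0.96)|=0.3887
Bisect:
  x_lo=-3.3761 |R|=2.3226  x_hi=-0.0815 |R|=0.9217
  mid=-1.72881 |R|=0.27661 →hi
  mid=-2.55246 |R|=0.70207 →hi
  mid=-2.96428 |R|=1.30514 →lo
  mid=-2.75837 |R|=0.96016 →hi
  mid=-2.86132 |R|=1.12081 →lo
  mid=-2.80985 |R|=1.03765 →lo
  mid=-2.78411 |R|=0.99821 →hi
  mid=-2.79698 |R|=1.01776 →lo
  mid=-2.79054 |R|=1.00794 →lo
  mid=-2.78732 |R|=1.00307 →lo
  ...
  [-2.78531,-2.78511] ⇒ x*=-2.7853
So |R|<1 on (-2.7853, 0).

(-2.7853, 0).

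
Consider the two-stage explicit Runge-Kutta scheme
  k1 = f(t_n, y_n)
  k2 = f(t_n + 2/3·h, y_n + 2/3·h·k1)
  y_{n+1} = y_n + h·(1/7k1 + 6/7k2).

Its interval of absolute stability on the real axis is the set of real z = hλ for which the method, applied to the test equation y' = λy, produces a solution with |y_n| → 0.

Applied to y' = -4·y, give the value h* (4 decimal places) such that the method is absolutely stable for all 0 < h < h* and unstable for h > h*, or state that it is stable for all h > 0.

On y'=λy, z=hλ:
  k1=λy_n ⇒ h·k1=z·y_n;  k2=λ(1+2/3z)y_n ⇒ h·k2=z(1+2/3z)y_n
  y_{n+1}/y_n = 1 + 1/7z + 6/7z(1+2/3z) = 1 + z + 4/7z²
  so R(z) = 1 + z + 4/7z².

Solve |R(x)|<1 on ℝ⁻.
x=-1.12: |R|=0.5968
R=1: x+4/7x²=0 ⇒ x=−7/4=-1.7500; min R=1−1/(4·4/7)=0.5625>−1
Confirm numerically:
  x=-1.659: |R|=0.91373 <1
  x=-1.458: |R|=0.75672 <1
  x=-1.054: |R|=0.58081 <1
  x=-0.743: |R|=0.57246 <1
  x=-1.983: |R|=1.26402 >1
  x=-1.939: |R|=1.20941 >1
  x=-1.892: |R|=1.15352 >1
Stable set (-1.7500, 0).

(-1.7500,0); λ=-4 ⇒ h* = (7/4)/4 = 0.4375.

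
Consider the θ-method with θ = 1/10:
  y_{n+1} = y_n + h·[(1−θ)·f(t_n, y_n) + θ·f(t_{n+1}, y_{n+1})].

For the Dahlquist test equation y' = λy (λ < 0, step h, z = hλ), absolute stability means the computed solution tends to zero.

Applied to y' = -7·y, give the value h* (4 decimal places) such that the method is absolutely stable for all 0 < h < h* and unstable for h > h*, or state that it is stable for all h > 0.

(-2.5000,0); λ=-7 ⇒ h* = (5/2)/7 = 0.3571.

Set f=λy, z=hλ:
  y_{n+1} = y_n + z·[9/10·y_n + 1/10·y_{n+1}] ⇒ (1 − 1/10z)y_{n+1} = (1 + 9/10z)y_n
  so R(z) = (1 + 9/10z)/(1 − 1/10z).

Need |R(x)|<1, x<0.
x=-1.47: |R|=0.2816
R=−1: 1+9/10x = −1+1/10x ⇒ -4/5x=2 ⇒ x=2/(-4/5)=-2.5000
Confirm numerically:
  x=-1.921: |R|=0.61144 <1
  x=-1.472: |R|=0.28312 <1
  x=-1.201: |R|=0.07223 <1
  x=-2.913: |R|=1.25587 >1
  x=-2.798: |R|=1.18628 >1
  x=-2.678: |R|=1.11232 >1
Stable set (-2.5000, 0).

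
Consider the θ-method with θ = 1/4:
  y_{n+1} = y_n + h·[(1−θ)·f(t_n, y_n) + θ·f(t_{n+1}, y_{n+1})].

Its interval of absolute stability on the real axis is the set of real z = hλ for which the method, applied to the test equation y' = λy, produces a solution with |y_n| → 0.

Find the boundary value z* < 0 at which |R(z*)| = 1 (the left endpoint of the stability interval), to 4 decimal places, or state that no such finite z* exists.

left endpoint -4.0000.

Set f=λy, z=hλ:
  y_{n+1} = y_n + z·[3/4·y_n + 1/4·y_{n+1}] ⇒ (1 − 1/4z)y_{n+1} = (1 + 3/4z)y_n
  ⇒ R(z) = (1 + 3/4z)/(1 − 1/4z).

Need |R(x)|<1, x<0.
x=-1.77: |R|=0.2270
R=−1: 1+3/4x = −1+1/4x ⇒ -1/2x=2 ⇒ x=2/(-1/2)=-4.0000
Confirm numerically:
  x=-3.851: |R|=0.96204 <1
  x=-3.027: |R|=0.72307 <1
  x=-3.011: |R|=0.71787 <1
  x=-4.398: |R|=1.09478 >1
  x=-4.116: |R|=1.02859 >1
Interval (-4.0000, 0).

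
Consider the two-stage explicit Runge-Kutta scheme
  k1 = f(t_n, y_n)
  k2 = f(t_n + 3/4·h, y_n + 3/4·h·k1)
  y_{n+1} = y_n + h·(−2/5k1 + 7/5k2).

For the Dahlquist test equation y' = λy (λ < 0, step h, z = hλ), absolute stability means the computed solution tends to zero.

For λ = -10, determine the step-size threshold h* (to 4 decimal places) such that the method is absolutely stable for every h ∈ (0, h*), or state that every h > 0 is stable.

(-0.9524,0); λ=-10 ⇒ h* = (20/21)/10 = 0.0952.

Set f=λy, z=hλ:
  k1=λy_n ⇒ h·k1=z·y_n;  k2=λ(1+3/4z)y_n ⇒ h·k2=z(1+3/4z)y_n
  y_{n+1}/y_n = 1 − 2/5z + 7/5z(1+3/4z) = 1 + z + 21/20z²
  Hence R(z) = 1 + z + 21/20z².

Find x<0 with |R(x)|<1.
x=-0.64: |R|=0.7901
R=1: x+21/20x²=0 ⇒ x=−20/21=-0.9524; min R=1−1/(4·21/20)=0.7619>−1
Confirm numerically:
  x=-0.717: |R|=0.82279 <1
  x=-0.707: |R|=0.81784 <1
  x=-0.688: |R|=0.80901 <1
  x=-0.585: |R|=0.77434 <1
  x=-1.404: |R|=1.66578 >1
  x=-1.340: |R|=1.54538 >1
  x=-1.022: |R|=1.07471 >1
So |R|<1 on (-0.9524, 0).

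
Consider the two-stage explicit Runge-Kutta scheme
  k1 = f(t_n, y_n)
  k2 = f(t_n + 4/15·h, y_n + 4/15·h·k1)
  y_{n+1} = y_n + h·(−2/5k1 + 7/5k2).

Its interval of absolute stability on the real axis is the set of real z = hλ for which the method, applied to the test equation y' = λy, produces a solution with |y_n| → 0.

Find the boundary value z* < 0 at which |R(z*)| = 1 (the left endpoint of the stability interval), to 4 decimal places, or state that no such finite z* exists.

left endpoint -2.6786.

Test eqn y'=λy, z=hλ:
  k1=λy_n ⇒ h·k1=z·y_n;  k2=λ(1+4/15z)y_n ⇒ h·k2=z(1+4/15z)y_n
  y_{n+1}/y_n = 1 − 2/5z + 7/5z(1+4/15z) = 1 + z + 28/75z²
  Hence R(z) = 1 + z + 28/75z².

Boundary: |R(x)|=1, x<0.
x=-1.57: |R|=0.3502
R=1: x+28/75x²=0 ⇒ x=−75/28=-2.6786; min R=1−1/(4·28/75)=0.3304>−1
Confirm numerically:
  x=-2.247: |R|=0.63796 <1
  x=-1.405: |R|=0.33197 <1
  x=-1.404: |R|=0.33192 <1
  x=-2.908: |R|=1.24908 >1
  x=-2.770: |R|=1.09455 >1
  x=-2.757: |R|=1.08072 >1
Stable set (-2.6786, 0).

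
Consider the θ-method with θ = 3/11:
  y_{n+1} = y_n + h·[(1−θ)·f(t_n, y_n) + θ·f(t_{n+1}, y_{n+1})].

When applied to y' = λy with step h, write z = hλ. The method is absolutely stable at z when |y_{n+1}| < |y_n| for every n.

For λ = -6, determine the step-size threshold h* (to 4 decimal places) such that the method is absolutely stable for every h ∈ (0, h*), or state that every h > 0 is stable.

Test eqn y'=λy, z=hλ:
  y_{n+1} = y_n + z·[8/11·y_n + 3/11·y_{n+1}] ⇒ (1 − 3/11z)y_{n+1} = (1 + 8/11z)y_n
  ⇒ R(z) = (1 + 8/11z)/(1 − 3/11z).

Boundary: |R(x)|=1, x<0.
x=-1.22: |R|=0.0846
R=−1: 1+8/11x = −1+3/11x ⇒ -5/11x=2 ⇒ x=2/(-5/11)=-4.4000
Confirm numerically:
  x=-4.197: |R|=0.95698 <1
  x=-2.771: |R|=0.57826 <1
  x=-2.057: |R|=0.31775 <1
  x=-4.971: |R|=1.11018 >1
  x=-4.611: |R|=1.04248 >1
  x=-4.536: |R|=1.02763 >1
Stable set (-4.4000, 0).

(-4.4000,0); λ=-6 ⇒ h* = (22/5)/6 = 0.7333.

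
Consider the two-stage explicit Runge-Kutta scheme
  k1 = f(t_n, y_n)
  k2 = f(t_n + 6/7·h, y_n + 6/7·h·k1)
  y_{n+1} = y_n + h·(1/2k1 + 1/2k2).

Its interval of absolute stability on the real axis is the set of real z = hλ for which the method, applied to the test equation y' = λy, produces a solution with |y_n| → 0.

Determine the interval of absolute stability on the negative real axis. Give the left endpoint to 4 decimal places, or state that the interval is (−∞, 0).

Set f=λy, z=hλ:
  k1=λy_n ⇒ h·k1=z·y_n;  k2=λ(1+6/7z)y_n ⇒ h·k2=z(1+6/7z)y_n
  y_{n+1}/y_n = 1 + 1/2z + 1/2z(1+6/7z) = 1 + z + 3/7z²
  Hence R(z) = 1 + z + 3/7z².

Need |R(x)|<1, x<0.
x=-1.04: |R|=0.4235
R=1: x+3/7x²=0 ⇒ x=−7/3=-2.3333; min R=1−1/(4·3/7)=0.4167>−1
Confirm numerically:
  x=-1.811: |R|=0.59459 <1
  x=-1.630: |R|=0.50867 <1
  x=-1.165: |R|=0.41667 <1
  x=-1.067: |R|=0.42092 <1
  x=-2.932: |R|=1.75227 >1
  x=-2.882: |R|=1.67768 >1
  x=-2.872: |R|=1.66302 >1
So |R|<1 on (-2.3333, 0).

z∈(-2.3333,0).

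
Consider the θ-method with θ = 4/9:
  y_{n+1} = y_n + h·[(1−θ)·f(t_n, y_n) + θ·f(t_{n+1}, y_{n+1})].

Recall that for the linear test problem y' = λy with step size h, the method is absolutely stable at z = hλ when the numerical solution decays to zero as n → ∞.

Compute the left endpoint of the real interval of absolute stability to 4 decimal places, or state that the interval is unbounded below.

z* = -18.0000.

Test eqn y'=λy, z=hλ:
  y_{n+1} = y_n + z·[5/9·y_n + 4/9·y_{n+1}] ⇒ (1 − 4/9z)y_{n+1} = (1 + 5/9z)y_n
  Hence R(z) = (1 + 5/9z)/(1 − 4/9z).

Find x<0 with |R(x)|<1.
x=-0.84: |R|=0.3883
R=−1: 1+5/9x = −1+4/9x ⇒ -1/9x=2 ⇒ x=2/(-1/9)=-18.0000
Confirm numerically:
  x=-16.056: |R|=0.97345 <1
  x=-13.459: |R|=0.92773 <1
  x=-12.287: |R|=0.90175 <1
  x=-18.458: |R|=1.00553 >1
  x=-18.026: |R|=1.00032 >1
Stable set (-18.0000, 0).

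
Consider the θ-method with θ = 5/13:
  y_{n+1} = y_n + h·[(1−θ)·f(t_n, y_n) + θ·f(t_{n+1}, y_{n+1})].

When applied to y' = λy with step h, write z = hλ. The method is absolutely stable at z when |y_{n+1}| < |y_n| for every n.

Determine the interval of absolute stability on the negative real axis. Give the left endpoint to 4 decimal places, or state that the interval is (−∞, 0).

z∈(-8.6667,0).

On y'=λy, z=hλ:
  y_{n+1} = y_n + z·[8/13·y_n + 5/13·y_{n+1}] ⇒ (1 − 5/13z)y_{n+1} = (1 + 8/13z)y_n
  R(z) = (1 + 8/13z)/(1 − 5/13z).

Find x<0 with |R(x)|<1.
x=-0.41: |R|=0.6458
R=−1: 1+8/13x = −1+5/13x ⇒ -3/13x=2 ⇒ x=2/(-3/13)=-8.6667
Confirm numerically:
  x=-8.563: |R|=0.99443 <1
  x=-7.265: |R|=0.91475 <1
  x=-4.212: |R|=0.60763 <1
  x=-3.489: |R|=0.48980 <1
  x=-9.063: |R|=1.02039 >1
  x=-9.004: |R|=1.01744 >1
  x=-8.851: |R|=1.00966 >1
Interval (-8.6667, 0).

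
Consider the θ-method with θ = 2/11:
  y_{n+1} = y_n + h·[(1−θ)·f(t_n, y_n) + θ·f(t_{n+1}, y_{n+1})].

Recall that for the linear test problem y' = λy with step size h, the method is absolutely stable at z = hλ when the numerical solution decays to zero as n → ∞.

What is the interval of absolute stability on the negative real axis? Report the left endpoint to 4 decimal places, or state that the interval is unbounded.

Test eqn y'=λy, z=hλ:
  y_{n+1} = y_n + z·[9/11·y_n + 2/11·y_{n+1}] ⇒ (1 − 2/11z)y_{n+1} = (1 + 9/11z)y_n
  Hence R(z) = (1 + 9/11z)/(1 − 2/11z).

Solve |R(x)|<1 on ℝ⁻.
x=-0.7: |R|=0.3790
R=−1: 1+9/11x = −1+2/11x ⇒ -7/11x=2 ⇒ x=2/(-7/11)=-3.1429
Confirm numerically:
  x=-2.401: |R|=0.67137 <1
  x=-2.167: |R|=0.55452 <1
  x=-2.083: |R|=0.51081 <1
  x=-3.557: |R|=1.16004 >1
  x=-3.404: |R|=1.10265 >1
  x=-3.297: |R|=1.06133 >1
Interval (-3.1429, 0).

z∈(-3.1429,0).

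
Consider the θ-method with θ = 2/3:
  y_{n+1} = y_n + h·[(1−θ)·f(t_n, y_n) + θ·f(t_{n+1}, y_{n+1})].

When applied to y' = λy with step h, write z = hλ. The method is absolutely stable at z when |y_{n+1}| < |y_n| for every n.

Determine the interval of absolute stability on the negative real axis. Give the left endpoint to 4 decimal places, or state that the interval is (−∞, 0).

Test eqn y'=λy, z=hλ:
  y_{n+1} = y_n + z·[1/3·y_n + 2/3·y_{n+1}] ⇒ (1 − 2/3z)y_{n+1} = (1 + 1/3z)y_n
  ⇒ R(z) = (1 + 1/3z)/(1 − 2/3z).

Find x<0 with |R(x)|<1.
x=-0.46: |R|=0.6480
x=-2: |R|=0.1429
x=-10: |R|=0.3043
x=-100: |R|=0.4778
θ=2/3≥1/2 ⇒ |1+1/3x|<|1−2/3x| ∀x<0 ⇒ stable on all of ℝ⁻.

interval (−∞, 0).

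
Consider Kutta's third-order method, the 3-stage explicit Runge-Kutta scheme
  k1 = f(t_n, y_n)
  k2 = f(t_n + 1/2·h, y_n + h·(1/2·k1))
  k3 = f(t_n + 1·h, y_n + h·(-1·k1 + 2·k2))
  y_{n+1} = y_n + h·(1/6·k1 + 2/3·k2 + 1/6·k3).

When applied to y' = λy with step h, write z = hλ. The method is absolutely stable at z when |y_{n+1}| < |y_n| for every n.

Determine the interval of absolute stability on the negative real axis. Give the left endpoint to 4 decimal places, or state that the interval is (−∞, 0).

z∈(-2.5127,0).

On y'=λy, z=hλ:
  order 3, 3-stage ⇒ R(z)=1+z+z^2/2+z^3/6
  (e.g. R(-1.34)=0.15678, |R|=0.15678)

Solve |R(x)|<1 on ℝ⁻.
x=-1.34: |R|=0.1568
|R(-2.52)|=1.0120 |R(-1.4)|=0.1227 |R(-0.92)|=0.3734
Bisect:
  x_lo=-3.2582 |R|=2.7151  x_hi=-0.0850 |R|=0.9185
  mid=-1.67158 |R|=0.05294 →hi
  mid=-2.46490 |R|=0.92304 →hi
  mid=-2.86155 |R|=1.67261 →lo
  mid=-2.66322 |R|=1.26511 →lo
  mid=-2.56406 |R|=1.08639 →lo
  mid=-2.51448 |R|=1.00285 →lo
  mid=-2.48969 |R|=0.96249 →hi
  ...
  [-2.51293,-2.51273] ⇒ x*=-2.5127
Interval (-2.5127, 0).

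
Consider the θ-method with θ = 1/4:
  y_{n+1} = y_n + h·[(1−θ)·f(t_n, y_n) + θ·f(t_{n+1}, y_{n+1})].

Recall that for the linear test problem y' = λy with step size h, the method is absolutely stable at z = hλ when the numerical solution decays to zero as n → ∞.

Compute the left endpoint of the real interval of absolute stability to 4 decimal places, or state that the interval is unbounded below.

With y'=λy (z=hλ):
  y_{n+1} = y_n + z·[3/4·y_n + 1/4·y_{n+1}] ⇒ (1 − 1/4z)y_{n+1} = (1 + 3/4z)y_n
  Hence R(z) = (1 + 3/4z)/(1 − 1/4z).

Find x<0 with |R(x)|<1.
x=-1.5: |R|=0.0909
R=−1: 1+3/4x = −1+1/4x ⇒ -1/2x=2 ⇒ x=2/(-1/2)=-4.0000
Confirm numerically:
  x=-3.670: |R|=0.91395 <1
  x=-2.418: |R|=0.50701 <1
  x=-2.092: |R|=0.37360 <1
  x=-1.756: |R|=0.22029 <1
  x=-4.535: |R|=1.12537 >1
  x=-4.327: |R|=1.07854 >1
  x=-4.183: |R|=1.04473 >1
Interval (-4.0000, 0).

z* = -4.0000.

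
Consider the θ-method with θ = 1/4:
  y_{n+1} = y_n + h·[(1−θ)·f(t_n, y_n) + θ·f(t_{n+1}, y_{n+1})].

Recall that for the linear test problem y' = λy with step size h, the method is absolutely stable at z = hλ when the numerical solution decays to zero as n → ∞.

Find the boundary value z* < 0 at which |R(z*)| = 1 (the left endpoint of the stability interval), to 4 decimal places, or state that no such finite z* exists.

left endpoint -4.0000.

With y'=λy (z=hλ):
  y_{n+1} = y_n + z·[3/4·y_n + 1/4·y_{n+1}] ⇒ (1 − 1/4z)y_{n+1} = (1 + 3/4z)y_n
  R(z) = (1 + 3/4z)/(1 − 1/4z).

Need |R(x)|<1, x<0.
x=-0.88: |R|=0.2787
R=−1: 1+3/4x = −1+1/4x ⇒ -1/2x=2 ⇒ x=2/(-1/2)=-4.0000
Confirm numerically:
  x=-3.784: |R|=0.94450 <1
  x=-2.511: |R|=0.54262 <1
  x=-2.191: |R|=0.41560 <1
  x=-1.718: |R|=0.20182 <1
  x=-4.540: |R|=1.12646 >1
  x=-4.501: |R|=1.11787 >1
  x=-4.176: |R|=1.04305 >1
So |R|<1 on (-4.0000, 0).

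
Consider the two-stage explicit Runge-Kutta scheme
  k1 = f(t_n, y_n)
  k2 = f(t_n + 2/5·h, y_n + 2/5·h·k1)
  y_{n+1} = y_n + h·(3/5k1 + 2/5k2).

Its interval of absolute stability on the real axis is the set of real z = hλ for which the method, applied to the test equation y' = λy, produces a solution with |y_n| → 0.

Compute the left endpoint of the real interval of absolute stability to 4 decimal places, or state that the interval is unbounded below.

z* = -6.2500.

Set f=λy, z=hλ:
  k1=λy_n ⇒ h·k1=z·y_n;  k2=λ(1+2/5z)y_n ⇒ h·k2=z(1+2/5z)y_n
  y_{n+1}/y_n = 1 + 3/5z + 2/5z(1+2/5z) = 1 + z + 4/25z²
  ⇒ R(z) = 1 + z + 4/25z².

Solve |R(x)|<1 on ℝ⁻.
x=-1.43: |R|=0.1028
R=1: x+4/25x²=0 ⇒ x=−25/4=-6.2500; min R=1−1/(4·4/25)=-0.5625>−1
Confirm numerically:
  x=-6.175: |R|=0.92590 <1
  x=-4.904: |R|=0.05613 <1
  x=-4.502: |R|=0.25912 <1
  x=-4.435: |R|=0.28792 <1
  x=-6.542: |R|=1.30564 >1
  x=-6.488: |R|=1.24706 >1
  x=-6.321: |R|=1.07181 >1
Stable set (-6.2500, 0).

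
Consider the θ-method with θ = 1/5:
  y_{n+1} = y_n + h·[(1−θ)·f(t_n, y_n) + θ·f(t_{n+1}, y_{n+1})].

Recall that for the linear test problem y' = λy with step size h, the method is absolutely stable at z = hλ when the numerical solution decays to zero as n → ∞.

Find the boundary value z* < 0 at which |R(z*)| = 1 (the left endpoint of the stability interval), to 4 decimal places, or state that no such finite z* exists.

Test eqn y'=λy, z=hλ:
  y_{n+1} = y_n + z·[4/5·y_n + 1/5·y_{n+1}] ⇒ (1 − 1/5z)y_{n+1} = (1 + 4/5z)y_n
  R(z) = (1 + 4/5z)/(1 − 1/5z).

Boundary: |R(x)|=1, x<0.
x=-0.6: |R|=0.4643
R=−1: 1+4/5x = −1+1/5x ⇒ -3/5x=2 ⇒ x=2/(-3/5)=-3.3333
Confirm numerically:
  x=-2.610: |R|=0.71485 <1
  x=-2.556: |R|=0.69137 <1
  x=-2.284: |R|=0.56782 <1
  x=-2.267: |R|=0.55979 <1
  x=-3.916: |R|=1.19605 >1
  x=-3.541: |R|=1.07294 >1
Stable set (-3.3333, 0).

z* = -3.3333.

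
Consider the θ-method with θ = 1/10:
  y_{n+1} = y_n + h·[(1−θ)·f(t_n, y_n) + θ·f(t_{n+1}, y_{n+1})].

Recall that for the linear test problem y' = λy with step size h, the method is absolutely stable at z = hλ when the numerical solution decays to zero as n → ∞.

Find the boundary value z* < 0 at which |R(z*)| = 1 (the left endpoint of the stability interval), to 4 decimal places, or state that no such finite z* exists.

Set f=λy, z=hλ:
  y_{n+1} = y_n + z·[9/10·y_n + 1/10·y_{n+1}] ⇒ (1 − 1/10z)y_{n+1} = (1 + 9/10z)y_n
  so R(z) = (1 + 9/10z)/(1 − 1/10z).

Solve |R(x)|<1 on ℝ⁻.
x=-0.32: |R|=0.6899
R=−1: 1+9/10x = −1+1/10x ⇒ -4/5x=2 ⇒ x=2/(-4/5)=-2.5000
Confirm numerically:
  x=-2.281: |R|=0.85734 <1
  x=-1.992: |R|=0.66111 <1
  x=-1.271: |R|=0.12767 <1
  x=-1.116: |R|=0.00396 <1
  x=-3.022: |R|=1.32069 >1
  x=-3.009: |R|=1.31301 >1
  x=-2.940: |R|=1.27202 >1
So |R|<1 on (-2.5000, 0).

z* = -2.5000.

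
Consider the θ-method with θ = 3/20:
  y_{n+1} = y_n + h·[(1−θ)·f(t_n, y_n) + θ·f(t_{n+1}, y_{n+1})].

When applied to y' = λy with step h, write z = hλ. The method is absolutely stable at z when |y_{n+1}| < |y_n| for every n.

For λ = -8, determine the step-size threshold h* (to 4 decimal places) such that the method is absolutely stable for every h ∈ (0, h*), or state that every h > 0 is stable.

(-2.8571,0); λ=-8 ⇒ h* = (20/7)/8 = 0.3571.

Set f=λy, z=hλ:
  y_{n+1} = y_n + z·[17/20·y_n + 3/20·y_{n+1}] ⇒ (1 − 3/20z)y_{n+1} = (1 + 17/20z)y_n
  Hence R(z) = (1 + 17/20z)/(1 − 3/20z).

Solve |R(x)|<1 on ℝ⁻.
x=-0.45: |R|=0.5785
R=−1: 1+17/20x = −1+3/20x ⇒ -7/10x=2 ⇒ x=2/(-7/10)=-2.8571
Confirm numerically:
  x=-2.127: |R|=0.61252 <1
  x=-2.068: |R|=0.57838 <1
  x=-1.229: |R|=0.03770 <1
  x=-3.448: |R|=1.27261 >1
  x=-2.984: |R|=1.06134 >1
Interval (-2.8571, 0).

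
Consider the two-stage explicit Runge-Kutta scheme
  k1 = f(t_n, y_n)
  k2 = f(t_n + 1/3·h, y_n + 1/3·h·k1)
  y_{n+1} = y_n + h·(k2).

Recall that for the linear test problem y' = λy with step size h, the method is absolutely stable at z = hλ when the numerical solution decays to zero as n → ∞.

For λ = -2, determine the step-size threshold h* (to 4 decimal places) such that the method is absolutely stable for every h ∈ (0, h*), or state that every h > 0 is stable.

On y'=λy, z=hλ:
  k1=λy_n ⇒ h·k1=z·y_n;  k2=λ(1+1/3z)y_n ⇒ h·k2=z(1+1/3z)y_n
  y_{n+1}/y_n = 1 + z(1+1/3z) = 1 + z + 1/3z²
  so R(z) = 1 + z + 1/3z².

Solve |R(x)|<1 on ℝ⁻.
x=-0.4: |R|=0.6533
R=1: x+1/3x²=0 ⇒ x=−3=-3.0000; min R=1−1/(4·1/3)=0.2500>−1
Confirm numerically:
  x=-2.342: |R|=0.48632 <1
  x=-1.953: |R|=0.31840 <1
  x=-1.541: |R|=0.25056 <1
  x=-1.340: |R|=0.25853 <1
  x=-3.475: |R|=1.55021 >1
  x=-3.385: |R|=1.43441 >1
Stable set (-3.0000, 0).

(-3.0000,0); λ=-2 ⇒ h* = (3)/2 = 1.5000.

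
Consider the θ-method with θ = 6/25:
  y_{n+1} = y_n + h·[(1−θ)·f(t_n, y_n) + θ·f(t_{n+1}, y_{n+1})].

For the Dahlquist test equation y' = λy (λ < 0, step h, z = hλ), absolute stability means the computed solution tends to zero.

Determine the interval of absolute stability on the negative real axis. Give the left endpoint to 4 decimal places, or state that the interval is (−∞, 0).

z∈(-3.8462,0).

With y'=λy (z=hλ):
  y_{n+1} = y_n + z·[19/25·y_n + 6/25·y_{n+1}] ⇒ (1 − 6/25z)y_{n+1} = (1 + 19/25z)y_n
  R(z) = (1 + 19/25z)/(1 − 6/25z).

Solve |R(x)|<1 on ℝ⁻.
x=-1.19: |R|=0.0744
R=−1: 1+19/25x = −1+6/25x ⇒ -13/25x=2 ⇒ x=2/(-13/25)=-3.8462
Confirm numerically:
  x=-3.251: |R|=0.82616 <1
  x=-2.005: |R|=0.35363 <1
  x=-1.660: |R|=0.18707 <1
  x=-4.328: |R|=1.12290 >1
  x=-4.150: |R|=1.07916 >1
So |R|<1 on (-3.8462, 0).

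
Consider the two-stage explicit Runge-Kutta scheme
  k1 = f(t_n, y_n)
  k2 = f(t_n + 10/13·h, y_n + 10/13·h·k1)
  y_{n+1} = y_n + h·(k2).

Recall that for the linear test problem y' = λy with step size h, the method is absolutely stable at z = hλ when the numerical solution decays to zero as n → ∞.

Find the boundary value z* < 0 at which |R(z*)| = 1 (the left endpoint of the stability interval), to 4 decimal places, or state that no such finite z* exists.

On y'=λy, z=hλ:
  k1=λy_n ⇒ h·k1=z·y_n;  k2=λ(1+10/13z)y_n ⇒ h·k2=z(1+10/13z)y_n
  y_{n+1}/y_n = 1 + z(1+10/13z) = 1 + z + 10/13z²
  R(z) = 1 + z + 10/13z².

Find x<0 with |R(x)|<1.
x=-1.14: |R|=0.8597
R=1: x+10/13x²=0 ⇒ x=−13/10=-1.3000; min R=1−1/(4·10/13)=0.6750>−1
Confirm numerically:
  x=-1.276: |R|=0.97644 <1
  x=-1.123: |R|=0.84710 <1
  x=-0.741: |R|=0.68137 <1
  x=-0.735: |R|=0.68056 <1
  x=-1.712: |R|=1.54257 >1
  x=-1.639: |R|=1.42740 >1
Stable set (-1.3000, 0).

z* = -1.3000.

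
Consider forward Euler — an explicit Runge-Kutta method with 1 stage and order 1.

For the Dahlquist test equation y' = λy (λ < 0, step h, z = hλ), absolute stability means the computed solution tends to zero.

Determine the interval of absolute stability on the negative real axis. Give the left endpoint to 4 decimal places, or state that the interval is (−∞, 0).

z∈(-2.0000,0).

Test eqn y'=λy, z=hλ:
  order 1, 1-stage ⇒ R(z)=1+z
  (e.g. R(-0.86)=0.14000, |R|=0.14000)

Solve |R(x)|<1 on ℝ⁻.
x=-0.86: |R|=0.1400
|R(-1.47)|=0.4700 |R(-1.38)|=0.3800 |R(-0.66)|=0.3400
Bisect:
  x_lo=-2.3443 |R|=1.3443  x_hi=-0.1670 |R|=0.8330
  mid=-1.25565 |R|=0.25565 →hi
  mid=-1.79998 |R|=0.79998 →hi
  mid=-2.07214 |R|=1.07214 →lo
  mid=-1.93606 |R|=0.93606 →hi
  mid=-2.00410 |R|=1.00410 →lo
  mid=-1.97008 |R|=0.97008 →hi
  mid=-1.98709 |R|=0.98709 →hi
  mid=-1.99560 |R|=0.99560 →hi
  mid=-1.99985 |R|=0.99985 →hi
  mid=-2.00198 |R|=1.00198 →lo
  ...
  [-2.00011,-1.99998] ⇒ x*=-2.0000
So |R|<1 on (-2.0000, 0).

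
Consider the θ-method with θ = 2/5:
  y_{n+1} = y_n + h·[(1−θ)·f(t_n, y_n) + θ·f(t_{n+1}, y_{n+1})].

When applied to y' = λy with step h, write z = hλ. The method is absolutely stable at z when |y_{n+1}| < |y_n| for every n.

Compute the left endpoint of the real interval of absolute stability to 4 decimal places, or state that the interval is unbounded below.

Test eqn y'=λy, z=hλ:
  y_{n+1} = y_n + z·[3/5·y_n + 2/5·y_{n+1}] ⇒ (1 − 2/5z)y_{n+1} = (1 + 3/5z)y_n
  ⇒ R(z) = (1 + 3/5z)/(1 − 2/5z).

Boundary: |R(x)|=1, x<0.
x=-0.81: |R|=0.3882
R=−1: 1+3/5x = −1+2/5x ⇒ -1/5x=2 ⇒ x=2/(-1/5)=-10.0000
Confirm numerically:
  x=-8.148: |R|=0.91304 <1
  x=-6.852: |R|=0.83169 <1
  x=-5.006: |R|=0.66733 <1
  x=-4.291: |R|=0.57966 <1
  x=-10.534: |R|=1.02048 >1
  x=-10.477: |R|=1.01838 >1
  x=-10.231: |R|=1.00907 >1
Interval (-10.0000, 0).

z* = -10.0000.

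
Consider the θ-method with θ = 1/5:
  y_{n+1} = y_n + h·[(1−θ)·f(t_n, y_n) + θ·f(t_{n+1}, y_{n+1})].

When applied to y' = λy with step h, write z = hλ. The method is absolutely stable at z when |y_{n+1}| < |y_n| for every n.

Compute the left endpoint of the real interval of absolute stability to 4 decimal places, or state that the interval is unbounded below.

Set f=λy, z=hλ:
  y_{n+1} = y_n + z·[4/5·y_n + 1/5·y_{n+1}] ⇒ (1 − 1/5z)y_{n+1} = (1 + 4/5z)y_n
  ⇒ R(z) = (1 + 4/5z)/(1 − 1/5z).

Find x<0 with |R(x)|<1.
x=-1.38: |R|=0.0815
R=−1: 1+4/5x = −1+1/5x ⇒ -3/5x=2 ⇒ x=2/(-3/5)=-3.3333
Confirm numerically:
  x=-2.880: |R|=0.82741 <1
  x=-2.185: |R|=0.52053 <1
  x=-2.056: |R|=0.45692 <1
  x=-3.891: |R|=1.18817 >1
  x=-3.872: |R|=1.18215 >1
Interval (-3.3333, 0).

left endpoint -3.3333.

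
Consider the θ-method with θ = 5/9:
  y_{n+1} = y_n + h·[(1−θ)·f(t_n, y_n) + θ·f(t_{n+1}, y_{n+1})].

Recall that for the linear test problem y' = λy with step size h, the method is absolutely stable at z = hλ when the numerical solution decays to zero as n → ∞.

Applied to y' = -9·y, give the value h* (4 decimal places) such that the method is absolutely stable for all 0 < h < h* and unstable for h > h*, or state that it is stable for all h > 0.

(−∞, 0) — no finite endpoint. Any h>0 works for λ=-9.

With y'=λy (z=hλ):
  y_{n+1} = y_n + z·[4/9·y_n + 5/9·y_{n+1}] ⇒ (1 − 5/9z)y_{n+1} = (1 + 4/9z)y_n
  Hence R(z) = (1 + 4/9z)/(1 − 5/9z).

Boundary: |R(x)|=1, x<0.
x=-1.3: |R|=0.2452
x=-2: |R|=0.0526
x=-10: |R|=0.5254
x=-100: |R|=0.7682
θ=5/9≥1/2 ⇒ |1+4/9x|<|1−5/9x| ∀x<0 ⇒ interval (−∞,0).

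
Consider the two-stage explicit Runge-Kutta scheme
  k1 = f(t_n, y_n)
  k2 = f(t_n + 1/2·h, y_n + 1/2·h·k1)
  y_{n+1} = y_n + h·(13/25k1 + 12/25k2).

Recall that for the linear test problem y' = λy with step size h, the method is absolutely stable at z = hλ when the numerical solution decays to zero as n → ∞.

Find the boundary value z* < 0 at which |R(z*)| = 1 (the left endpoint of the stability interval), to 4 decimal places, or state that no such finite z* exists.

On y'=λy, z=hλ:
  k1=λy_n ⇒ h·k1=z·y_n;  k2=λ(1+1/2z)y_n ⇒ h·k2=z(1+1/2z)y_n
  y_{n+1}/y_n = 1 + 13/25z + 12/25z(1+1/2z) = 1 + z + 6/25z²
  so R(z) = 1 + z + 6/25z².

Solve |R(x)|<1 on ℝ⁻.
x=-0.74: |R|=0.3914
R=1: x+6/25x²=0 ⇒ x=−25/6=-4.1667; min R=1−1/(4·6/25)=-0.0417>−1
Confirm numerically:
  x=-4.021: |R|=0.85943 <1
  x=-3.757: |R|=0.63061 <1
  x=-3.736: |R|=0.61385 <1
  x=-1.968: |R|=0.03847 <1
  x=-4.702: |R|=1.60411 >1
  x=-4.513: |R|=1.37512 >1
Interval (-4.1667, 0).

z* = -4.1667.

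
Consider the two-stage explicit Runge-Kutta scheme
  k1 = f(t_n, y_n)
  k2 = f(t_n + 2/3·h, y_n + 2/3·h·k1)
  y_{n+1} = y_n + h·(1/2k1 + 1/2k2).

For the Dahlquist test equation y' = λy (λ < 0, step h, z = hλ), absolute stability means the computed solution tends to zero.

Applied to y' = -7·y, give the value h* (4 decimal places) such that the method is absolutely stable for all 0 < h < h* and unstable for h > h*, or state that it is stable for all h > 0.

(-3.0000,0); λ=-7 ⇒ h* = (3)/7 = 0.4286.

On y'=λy, z=hλ:
  k1=λy_n ⇒ h·k1=z·y_n;  k2=λ(1+2/3z)y_n ⇒ h·k2=z(1+2/3z)y_n
  y_{n+1}/y_n = 1 + 1/2z + 1/2z(1+2/3z) = 1 + z + 1/3z²
  R(z) = 1 + z + 1/3z².

Need |R(x)|<1, x<0.
x=-1.12: |R|=0.2981
R=1: x+1/3x²=0 ⇒ x=−3=-3.0000; min R=1−1/(4·1/3)=0.2500>−1
Confirm numerically:
  x=-2.789: |R|=0.80384 <1
  x=-2.543: |R|=0.61262 <1
  x=-2.499: |R|=0.58267 <1
  x=-1.328: |R|=0.25986 <1
  x=-3.435: |R|=1.49808 >1
  x=-3.082: |R|=1.08424 >1
Interval (-3.0000, 0).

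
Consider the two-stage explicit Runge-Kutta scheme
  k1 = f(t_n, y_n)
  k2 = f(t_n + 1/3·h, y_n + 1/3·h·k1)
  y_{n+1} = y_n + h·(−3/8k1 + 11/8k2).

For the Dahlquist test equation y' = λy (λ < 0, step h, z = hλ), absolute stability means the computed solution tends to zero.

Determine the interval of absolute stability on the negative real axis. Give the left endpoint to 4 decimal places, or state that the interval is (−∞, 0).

Test eqn y'=λy, z=hλ:
  k1=λy_n ⇒ h·k1=z·y_n;  k2=λ(1+1/3z)y_n ⇒ h·k2=z(1+1/3z)y_n
  y_{n+1}/y_n = 1 − 3/8z + 11/8z(1+1/3z) = 1 + z + 11/24z²
  R(z) = 1 + z + 11/24z².

Need |R(x)|<1, x<0.
x=-1.7: |R|=0.6246
R=1: x+11/24x²=0 ⇒ x=−24/11=-2.1818; min R=1−1/(4·11/24)=0.4545>−1
Confirm numerically:
  x=-1.385: |R|=0.49419 <1
  x=-1.078: |R|=0.45462 <1
  x=-1.009: |R|=0.45762 <1
  x=-2.699: |R|=1.63978 >1
  x=-2.618: |R|=1.52338 >1
Stable set (-2.1818, 0).

z∈(-2.1818,0).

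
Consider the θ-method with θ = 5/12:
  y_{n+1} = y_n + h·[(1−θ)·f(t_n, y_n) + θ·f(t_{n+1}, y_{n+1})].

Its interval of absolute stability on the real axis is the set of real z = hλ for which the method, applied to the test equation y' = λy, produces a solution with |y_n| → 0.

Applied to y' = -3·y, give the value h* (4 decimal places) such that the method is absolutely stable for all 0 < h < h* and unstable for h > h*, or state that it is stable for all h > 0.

(-12.0000,0); λ=-3 ⇒ h* = (12)/3 = 4.0000.

On y'=λy, z=hλ:
  y_{n+1} = y_n + z·[7/12·y_n + 5/12·y_{n+1}] ⇒ (1 − 5/12z)y_{n+1} = (1 + 7/12z)y_n
  so R(z) = (1 + 7/12z)/(1 − 5/12z).

Need |R(x)|<1, x<0.
x=-0.91: |R|=0.3402
R=−1: 1+7/12x = −1+5/12x ⇒ -1/6x=2 ⇒ x=2/(-1/6)=-12.0000
Confirm numerically:
  x=-10.286: |R|=0.94596 <1
  x=-7.612: |R|=0.82469 <1
  x=-6.808: |R|=0.77446 <1
  x=-12.582: |R|=1.01554 >1
  x=-12.416: |R|=1.01123 >1
  x=-12.229: |R|=1.00626 >1
Interval (-12.0000, 0).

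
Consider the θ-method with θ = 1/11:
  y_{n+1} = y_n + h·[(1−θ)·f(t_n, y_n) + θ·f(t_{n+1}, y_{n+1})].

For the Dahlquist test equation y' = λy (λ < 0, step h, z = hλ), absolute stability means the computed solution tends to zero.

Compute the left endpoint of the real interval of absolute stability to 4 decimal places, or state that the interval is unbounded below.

z* = -2.4444.

On y'=λy, z=hλ:
  y_{n+1} = y_n + z·[10/11·y_n + 1/11·y_{n+1}] ⇒ (1 − 1/11z)y_{n+1} = (1 + 10/11z)y_n
  so R(z) = (1 + 10/11z)/(1 − 1/11z).

Solve |R(x)|<1 on ℝ⁻.
x=-1.29: |R|=0.1546
R=−1: 1+10/11x = −1+1/11x ⇒ -9/11x=2 ⇒ x=2/(-9/11)=-2.4444
Confirm numerically:
  x=-2.386: |R|=0.96071 <1
  x=-2.290: |R|=0.89541 <1
  x=-1.670: |R|=0.44988 <1
  x=-1.148: |R|=0.03951 <1
  x=-2.811: |R|=1.23887 >1
  x=-2.489: |R|=1.02973 >1
So |R|<1 on (-2.4444, 0).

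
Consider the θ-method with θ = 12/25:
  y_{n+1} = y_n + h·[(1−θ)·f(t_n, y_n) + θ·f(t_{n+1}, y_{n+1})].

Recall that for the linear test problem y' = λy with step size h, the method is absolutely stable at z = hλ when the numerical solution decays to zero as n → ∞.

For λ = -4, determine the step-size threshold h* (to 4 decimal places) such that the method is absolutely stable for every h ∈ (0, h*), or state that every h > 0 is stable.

Set f=λy, z=hλ:
  y_{n+1} = y_n + z·[13/25·y_n + 12/25·y_{n+1}] ⇒ (1 − 12/25z)y_{n+1} = (1 + 13/25z)y_n
  ⇒ R(z) = (1 + 13/25z)/(1 − 12/25z).

Solve |R(x)|<1 on ℝ⁻.
x=-1.15: |R|=0.2590
R=−1: 1+13/25x = −1+12/25x ⇒ -1/25x=2 ⇒ x=2/(-1/25)=-50.0000
Confirm numerically:
  x=-44.477: |R|=0.99011 <1
  x=-39.008: |R|=0.97771 <1
  x=-35.998: |R|=0.96936 <1
  x=-34.487: |R|=0.96465 <1
  x=-50.535: |R|=1.00085 >1
  x=-50.389: |R|=1.00062 >1
  x=-50.066: |R|=1.00011 >1
Interval (-50.0000, 0).

(-50.0000,0); λ=-4 ⇒ h* = (50)/4 = 12.5000.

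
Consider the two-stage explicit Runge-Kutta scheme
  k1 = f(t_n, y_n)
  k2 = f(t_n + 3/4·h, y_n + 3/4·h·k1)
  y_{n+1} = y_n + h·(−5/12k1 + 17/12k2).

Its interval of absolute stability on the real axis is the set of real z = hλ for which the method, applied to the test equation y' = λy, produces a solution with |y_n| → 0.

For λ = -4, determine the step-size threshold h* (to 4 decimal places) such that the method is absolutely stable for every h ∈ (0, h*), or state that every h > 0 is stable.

(-0.9412,0); λ=-4 ⇒ h* = (16/17)/4 = 0.2353.

With y'=λy (z=hλ):
  k1=λy_n ⇒ h·k1=z·y_n;  k2=λ(1+3/4z)y_n ⇒ h·k2=z(1+3/4z)y_n
  y_{n+1}/y_n = 1 − 5/12z + 17/12z(1+3/4z) = 1 + z + 17/16z²
  R(z) = 1 + z + 17/16z².

Solve |R(x)|<1 on ℝ⁻.
x=-1.54: |R|=1.9798
R=1: x+17/16x²=0 ⇒ x=−16/17=-0.9412; min R=1−1/(4·17/16)=0.7647>−1
Confirm numerically:
  x=-0.880: |R|=0.94280 <1
  x=-0.873: |R|=0.93676 <1
  x=-0.705: |R|=0.82309 <1
  x=-0.652: |R|=0.79967 <1
  x=-1.436: |R|=1.75498 >1
  x=-1.224: |R|=1.36781 >1
  x=-1.205: |R|=1.33778 >1
Interval (-0.9412, 0).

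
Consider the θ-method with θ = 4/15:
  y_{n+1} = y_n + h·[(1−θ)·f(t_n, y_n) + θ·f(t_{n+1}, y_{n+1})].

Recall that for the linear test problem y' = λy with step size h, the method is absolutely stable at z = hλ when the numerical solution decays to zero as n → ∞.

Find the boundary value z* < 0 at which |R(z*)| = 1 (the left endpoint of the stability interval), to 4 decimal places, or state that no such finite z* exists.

left endpoint -4.2857.

Test eqn y'=λy, z=hλ:
  y_{n+1} = y_n + z·[11/15·y_n + 4/15·y_{n+1}] ⇒ (1 − 4/15z)y_{n+1} = (1 + 11/15z)y_n
  Hence R(z) = (1 + 11/15z)/(1 − 4/15z).

Solve |R(x)|<1 on ℝ⁻.
x=-1.58: |R|=0.1116
R=−1: 1+11/15x = −1+4/15x ⇒ -7/15x=2 ⇒ x=2/(-7/15)=-4.2857
Confirm numerically:
  x=-4.089: |R|=0.95608 <1
  x=-2.600: |R|=0.53543 <1
  x=-1.940: |R|=0.27856 <1
  x=-1.854: |R|=0.24063 <1
  x=-4.722: |R|=1.09012 >1
  x=-4.652: |R|=1.07629 >1
  x=-4.590: |R|=1.06385 >1
Interval (-4.2857, 0).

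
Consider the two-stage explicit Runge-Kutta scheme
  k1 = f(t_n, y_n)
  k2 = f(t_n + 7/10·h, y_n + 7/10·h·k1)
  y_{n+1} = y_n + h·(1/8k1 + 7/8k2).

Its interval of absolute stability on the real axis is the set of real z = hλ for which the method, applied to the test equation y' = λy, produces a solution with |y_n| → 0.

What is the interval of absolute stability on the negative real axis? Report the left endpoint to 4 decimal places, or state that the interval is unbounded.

With y'=λy (z=hλ):
  k1=λy_n ⇒ h·k1=z·y_n;  k2=λ(1+7/10z)y_n ⇒ h·k2=z(1+7/10z)y_n
  y_{n+1}/y_n = 1 + 1/8z + 7/8z(1+7/10z) = 1 + z + 49/80z²
  so R(z) = 1 + z + 49/80z².

Need |R(x)|<1, x<0.
x=-0.5: |R|=0.6531
R=1: x+49/80x²=0 ⇒ x=−80/49=-1.6327; min R=1−1/(4·49/80)=0.5918>−1
Confirm numerically:
  x=-1.593: |R|=0.96131 <1
  x=-1.124: |R|=0.64982 <1
  x=-0.906: |R|=0.59676 <1
  x=-2.181: |R|=1.73252 >1
  x=-1.782: |R|=1.16301 >1
  x=-1.705: |R|=1.07555 >1
Stable set (-1.6327, 0).

(-1.6327, 0).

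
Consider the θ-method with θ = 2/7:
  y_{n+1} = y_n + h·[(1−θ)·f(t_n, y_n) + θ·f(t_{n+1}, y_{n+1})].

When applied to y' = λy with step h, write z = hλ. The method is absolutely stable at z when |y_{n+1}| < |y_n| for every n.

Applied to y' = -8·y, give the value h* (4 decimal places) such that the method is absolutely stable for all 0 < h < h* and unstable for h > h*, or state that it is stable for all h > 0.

With y'=λy (z=hλ):
  y_{n+1} = y_n + z·[5/7·y_n + 2/7·y_{n+1}] ⇒ (1 − 2/7z)y_{n+1} = (1 + 5/7z)y_n
  R(z) = (1 + 5/7z)/(1 − 2/7z).

Need |R(x)|<1, x<0.
x=-0.66: |R|=0.4447
R=−1: 1+5/7x = −1+2/7x ⇒ -3/7x=2 ⇒ x=2/(-3/7)=-4.6667
Confirm numerically:
  x=-3.641: |R|=0.78455 <1
  x=-2.619: |R|=0.49804 <1
  x=-2.109: |R|=0.31601 <1
  x=-1.942: |R|=0.24899 <1
  x=-5.184: |R|=1.08936 >1
  x=-5.103: |R|=1.07608 >1
  x=-4.713: |R|=1.00846 >1
Stable set (-4.6667, 0).

(-4.6667,0); λ=-8 ⇒ h* = (14/3)/8 = 0.5833.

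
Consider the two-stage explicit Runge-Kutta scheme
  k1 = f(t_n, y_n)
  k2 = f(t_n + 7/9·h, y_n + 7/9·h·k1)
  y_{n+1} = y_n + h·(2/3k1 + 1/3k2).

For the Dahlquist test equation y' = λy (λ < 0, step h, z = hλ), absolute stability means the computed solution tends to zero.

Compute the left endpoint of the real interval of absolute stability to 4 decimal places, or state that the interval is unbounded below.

z* = -3.8571.

Test eqn y'=λy, z=hλ:
  k1=λy_n ⇒ h·k1=z·y_n;  k2=λ(1+7/9z)y_n ⇒ h·k2=z(1+7/9z)y_n
  y_{n+1}/y_n = 1 + 2/3z + 1/3z(1+7/9z) = 1 + z + 7/27z²
  R(z) = 1 + z + 7/27z².

Find x<0 with |R(x)|<1.
x=-0.67: |R|=0.4464
R=1: x+7/27x²=0 ⇒ x=−27/7=-3.8571; min R=1−1/(4·7/27)=0.0357>−1
Confirm numerically:
  x=-3.757: |R|=0.90246 <1
  x=-3.668: |R|=0.82013 <1
  x=-3.150: |R|=0.42250 <1
  x=-4.406: |R|=1.62696 >1
  x=-3.961: |R|=1.10665 >1
  x=-3.931: |R|=1.07527 >1
Stable set (-3.8571, 0).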